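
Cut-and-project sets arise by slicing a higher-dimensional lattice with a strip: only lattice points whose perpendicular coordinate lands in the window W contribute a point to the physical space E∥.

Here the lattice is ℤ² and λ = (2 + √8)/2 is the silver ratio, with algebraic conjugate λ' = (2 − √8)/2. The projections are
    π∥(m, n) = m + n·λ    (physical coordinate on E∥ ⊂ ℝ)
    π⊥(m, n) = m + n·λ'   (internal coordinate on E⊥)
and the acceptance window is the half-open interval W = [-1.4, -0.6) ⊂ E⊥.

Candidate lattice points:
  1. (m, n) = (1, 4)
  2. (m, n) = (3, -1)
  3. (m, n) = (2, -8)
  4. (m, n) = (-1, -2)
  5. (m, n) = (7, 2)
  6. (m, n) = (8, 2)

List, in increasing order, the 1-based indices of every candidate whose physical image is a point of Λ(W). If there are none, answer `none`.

Compute λ' = (2−√8)/2 = -0.414214, so π⊥(m,n) = m -0.414214·n.
[1] lift (1,4): star map gives -0.656854; window check -1.4 ≤ -0.656854 < -0.6 is true → IN Λ
[2] lift (3,-1): star map gives 3.414214; window check -1.4 ≤ 3.414214 < -0.6 is false → out
[3] lift (2,-8): star map gives 5.313708; window check -1.4 ≤ 5.313708 < -0.6 is false → out
[4] lift (-1,-2): star map gives -0.171573; window check -1.4 ≤ -0.171573 < -0.6 is false → out
[5] lift (7,2): star map gives 6.171573; window check -1.4 ≤ 6.171573 < -0.6 is false → out
[6] lift (8,2): star map gives 7.171573; window check -1.4 ≤ 7.171573 < -0.6 is false → out

1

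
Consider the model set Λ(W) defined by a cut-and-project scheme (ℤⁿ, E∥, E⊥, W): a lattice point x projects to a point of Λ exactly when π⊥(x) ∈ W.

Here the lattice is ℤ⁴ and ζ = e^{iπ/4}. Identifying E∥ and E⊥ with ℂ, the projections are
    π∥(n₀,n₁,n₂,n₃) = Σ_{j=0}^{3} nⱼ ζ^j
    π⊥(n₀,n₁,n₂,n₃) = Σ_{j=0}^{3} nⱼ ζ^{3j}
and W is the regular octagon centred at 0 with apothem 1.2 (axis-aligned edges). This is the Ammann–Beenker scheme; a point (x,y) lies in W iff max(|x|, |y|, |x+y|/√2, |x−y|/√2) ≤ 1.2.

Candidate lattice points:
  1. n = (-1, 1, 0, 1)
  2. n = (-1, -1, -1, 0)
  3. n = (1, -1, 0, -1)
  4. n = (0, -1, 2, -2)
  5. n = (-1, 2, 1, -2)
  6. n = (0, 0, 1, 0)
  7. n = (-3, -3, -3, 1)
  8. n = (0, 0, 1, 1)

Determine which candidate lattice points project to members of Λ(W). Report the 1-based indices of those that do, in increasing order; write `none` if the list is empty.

π⊥(n) = n₀ + n₁ζ³ + n₂ζ⁶ + n₃ζ⁹ where ζ = e^{iπ/4}.
#1 (-1, 1, 0, 1): internal (-1.0000, 1.4142); octagon support 1.7071 vs apothem 1.2 → ∉ W
#2 (-1, -1, -1, 0): internal (-0.2929, 0.2929); octagon support 0.4142 vs apothem 1.2 → ∈ W
#3 (1, -1, 0, -1): internal (1.0000, -1.4142); octagon support 1.7071 vs apothem 1.2 → ∉ W
#4 (0, -1, 2, -2): internal (-0.7071, -4.1213); octagon support 4.1213 vs apothem 1.2 → ∉ W
#5 (-1, 2, 1, -2): internal (-3.8284, -1.0000); octagon support 3.8284 vs apothem 1.2 → ∉ W
#6 (0, 0, 1, 0): internal (0.0000, -1.0000); octagon support 1.0000 vs apothem 1.2 → ∈ W
#7 (-3, -3, -3, 1): internal (-0.1716, 1.5858); octagon support 1.5858 vs apothem 1.2 → ∉ W
#8 (0, 0, 1, 1): internal (0.7071, -0.2929); octagon support 0.7071 vs apothem 1.2 → ∈ W

2, 6, 8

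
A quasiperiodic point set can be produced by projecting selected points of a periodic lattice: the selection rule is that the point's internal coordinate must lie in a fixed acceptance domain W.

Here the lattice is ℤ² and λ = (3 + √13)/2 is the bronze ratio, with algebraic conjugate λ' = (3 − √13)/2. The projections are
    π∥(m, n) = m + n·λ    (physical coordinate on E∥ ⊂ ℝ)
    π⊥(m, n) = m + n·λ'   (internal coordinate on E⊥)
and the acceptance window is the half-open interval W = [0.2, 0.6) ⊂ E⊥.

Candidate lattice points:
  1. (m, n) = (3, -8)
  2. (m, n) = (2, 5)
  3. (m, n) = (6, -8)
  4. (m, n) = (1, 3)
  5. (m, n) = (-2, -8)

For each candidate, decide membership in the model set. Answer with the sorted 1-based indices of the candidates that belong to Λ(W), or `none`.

Compute λ' = (3−√13)/2 = -0.3028, so π⊥(m,n) = m -0.3028·n.
#1 (3,-8): internal coord 3 + (-8)·λ' = +5.4222; +5.4222 ∉ [0.2, 0.6) → out
#2 (2,5): internal coord 2 + (5)·λ' = +0.4861; +0.4861 ∈ [0.2, 0.6) → IN Λ
#3 (6,-8): internal coord 6 + (-8)·λ' = +8.4222; +8.4222 ∉ [0.2, 0.6) → out
#4 (1,3): internal coord 1 + (3)·λ' = +0.0917; +0.0917 ∉ [0.2, 0.6) → out
#5 (-2,-8): internal coord -2 + (-8)·λ' = +0.4222; +0.4222 ∈ [0.2, 0.6) → IN Λ

2, 5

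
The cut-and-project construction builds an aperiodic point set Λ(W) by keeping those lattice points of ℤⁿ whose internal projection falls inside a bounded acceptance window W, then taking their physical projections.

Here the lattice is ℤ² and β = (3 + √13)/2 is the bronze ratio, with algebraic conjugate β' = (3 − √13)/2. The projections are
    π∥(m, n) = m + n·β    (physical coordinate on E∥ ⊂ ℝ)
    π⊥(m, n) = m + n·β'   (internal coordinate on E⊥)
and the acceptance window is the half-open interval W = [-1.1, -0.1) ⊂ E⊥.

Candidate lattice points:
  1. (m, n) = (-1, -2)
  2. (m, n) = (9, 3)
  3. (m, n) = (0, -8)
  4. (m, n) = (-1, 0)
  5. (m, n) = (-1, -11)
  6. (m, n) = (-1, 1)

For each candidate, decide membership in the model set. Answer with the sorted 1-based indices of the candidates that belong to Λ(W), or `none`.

Numerically β ≈ 3.3028 and β' = −1/β ≈ -0.3028.
#1 (-1,-2): internal coord -1 + (-2)·β' = -0.3944; -0.3944 ∈ [-1.1, -0.1) → IN Λ
#2 (9,3): internal coord 9 + (3)·β' = +8.0917; +8.0917 ∉ [-1.1, -0.1) → out
#3 (0,-8): internal coord 0 + (-8)·β' = +2.4222; +2.4222 ∉ [-1.1, -0.1) → out
#4 (-1,0): internal coord -1 + (0)·β' = -1.0000; -1.0000 ∈ [-1.1, -0.1) → IN Λ
#5 (-1,-11): internal coord -1 + (-11)·β' = +2.3305; +2.3305 ∉ [-1.1, -0.1) → out
#6 (-1,1): internal coord -1 + (1)·β' = -1.3028; -1.3028 ∉ [-1.1, -0.1) → out

1, 4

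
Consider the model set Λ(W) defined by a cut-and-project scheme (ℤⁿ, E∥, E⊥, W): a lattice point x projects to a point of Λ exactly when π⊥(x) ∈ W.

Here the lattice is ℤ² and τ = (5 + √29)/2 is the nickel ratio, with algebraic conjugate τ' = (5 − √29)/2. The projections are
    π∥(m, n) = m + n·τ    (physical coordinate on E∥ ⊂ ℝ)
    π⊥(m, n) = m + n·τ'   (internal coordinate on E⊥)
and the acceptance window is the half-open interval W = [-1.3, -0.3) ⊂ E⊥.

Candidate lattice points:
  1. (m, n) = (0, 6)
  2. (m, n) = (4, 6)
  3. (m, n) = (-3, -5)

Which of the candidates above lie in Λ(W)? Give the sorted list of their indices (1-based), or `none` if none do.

1

τ' = (5−√29)/2 ≈ -0.19258.
candidate 1: (m,n)=(0,6) → π∥ = 0+6·τ ≈ 31.15549, π⊥ = 0+6·τ' ≈ -1.15549 ∈ [-1.3, -0.3) ⇒ IN Λ
candidate 2: (m,n)=(4,6) → π∥ = 4+6·τ ≈ 35.15549, π⊥ = 4+6·τ' ≈ 2.84451 ∉ [-1.3, -0.3) ⇒ out
candidate 3: (m,n)=(-3,-5) → π∥ = -3-5·τ ≈ -28.96291, π⊥ = -3-5·τ' ≈ -2.03709 ∉ [-1.3, -0.3) ⇒ out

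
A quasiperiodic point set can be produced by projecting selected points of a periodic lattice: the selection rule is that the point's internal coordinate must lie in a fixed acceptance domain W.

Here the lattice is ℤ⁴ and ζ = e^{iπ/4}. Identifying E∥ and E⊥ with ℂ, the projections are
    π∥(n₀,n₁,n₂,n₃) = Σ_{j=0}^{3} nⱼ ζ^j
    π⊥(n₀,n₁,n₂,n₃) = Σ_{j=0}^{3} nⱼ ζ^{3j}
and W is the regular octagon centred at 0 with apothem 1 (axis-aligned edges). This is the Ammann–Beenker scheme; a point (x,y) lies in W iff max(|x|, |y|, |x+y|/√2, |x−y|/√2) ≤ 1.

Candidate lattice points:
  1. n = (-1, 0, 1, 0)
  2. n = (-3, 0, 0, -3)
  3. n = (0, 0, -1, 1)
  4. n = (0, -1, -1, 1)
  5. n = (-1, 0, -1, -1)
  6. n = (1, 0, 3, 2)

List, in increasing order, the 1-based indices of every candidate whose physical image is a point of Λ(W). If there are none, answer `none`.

none

Internal map: ζ^{3j} for j=0..3 gives (1,0), (−√2/2,√2/2), (0,−1), (√2/2,√2/2).
candidate 1: n = (-1, 0, 1, 0) → π⊥ ≈ (-1.000000, -1.000000); max(|x|,|y|,|x±y|/√2) = 1.414214 > 1 ⇒ ∉ W
candidate 2: n = (-3, 0, 0, -3) → π⊥ ≈ (-5.121320, -2.121320); max(|x|,|y|,|x±y|/√2) = 5.121320 > 1 ⇒ ∉ W
candidate 3: n = (0, 0, -1, 1) → π⊥ ≈ (+0.707107, +1.707107); max(|x|,|y|,|x±y|/√2) = 1.707107 > 1 ⇒ ∉ W
candidate 4: n = (0, -1, -1, 1) → π⊥ ≈ (+1.414214, +1.000000); max(|x|,|y|,|x±y|/√2) = 1.707107 > 1 ⇒ ∉ W
candidate 5: n = (-1, 0, -1, -1) → π⊥ ≈ (-1.707107, +0.292893); max(|x|,|y|,|x±y|/√2) = 1.707107 > 1 ⇒ ∉ W
candidate 6: n = (1, 0, 3, 2) → π⊥ ≈ (+2.414214, -1.585786); max(|x|,|y|,|x±y|/√2) = 2.828427 > 1 ⇒ ∉ W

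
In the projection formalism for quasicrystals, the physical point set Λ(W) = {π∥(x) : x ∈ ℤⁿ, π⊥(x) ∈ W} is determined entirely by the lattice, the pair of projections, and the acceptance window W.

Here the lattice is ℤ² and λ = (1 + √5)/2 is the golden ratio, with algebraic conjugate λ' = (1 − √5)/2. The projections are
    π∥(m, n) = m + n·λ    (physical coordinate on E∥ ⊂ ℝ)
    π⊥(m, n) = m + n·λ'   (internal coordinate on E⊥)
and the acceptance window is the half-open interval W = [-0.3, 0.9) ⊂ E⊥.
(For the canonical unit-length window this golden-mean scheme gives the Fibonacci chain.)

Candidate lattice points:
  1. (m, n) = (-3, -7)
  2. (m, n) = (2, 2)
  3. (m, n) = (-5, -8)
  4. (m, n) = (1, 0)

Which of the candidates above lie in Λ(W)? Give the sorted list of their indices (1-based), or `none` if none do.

2, 3

λ' = (1−√5)/2 ≈ -0.618034.
[1] lift (-3,-7): star map gives 1.326238; window check -0.3 ≤ 1.326238 < 0.9 is false → out
[2] lift (2,2): star map gives 0.763932; window check -0.3 ≤ 0.763932 < 0.9 is true → IN Λ
[3] lift (-5,-8): star map gives -0.055728; window check -0.3 ≤ -0.055728 < 0.9 is true → IN Λ
[4] lift (1,0): star map gives 1.000000; window check -0.3 ≤ 1.000000 < 0.9 is false → out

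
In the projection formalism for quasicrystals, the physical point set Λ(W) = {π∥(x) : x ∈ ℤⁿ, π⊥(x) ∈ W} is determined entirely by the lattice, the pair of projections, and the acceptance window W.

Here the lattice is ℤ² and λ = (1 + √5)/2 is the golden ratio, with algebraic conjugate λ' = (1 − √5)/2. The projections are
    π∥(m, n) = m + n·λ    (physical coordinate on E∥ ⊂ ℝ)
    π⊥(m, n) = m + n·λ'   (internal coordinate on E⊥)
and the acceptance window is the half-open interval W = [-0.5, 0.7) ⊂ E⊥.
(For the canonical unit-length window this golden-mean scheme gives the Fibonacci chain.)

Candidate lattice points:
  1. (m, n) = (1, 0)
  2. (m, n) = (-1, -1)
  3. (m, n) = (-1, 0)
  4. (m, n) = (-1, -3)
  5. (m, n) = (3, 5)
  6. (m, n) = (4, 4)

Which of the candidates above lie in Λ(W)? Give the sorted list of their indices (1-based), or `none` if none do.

2, 5

λ' = (1−√5)/2 ≈ -0.6180.
candidate 1: (m,n)=(1,0) → π∥ = 1+0·λ ≈ 1.0000, π⊥ = 1+0·λ' ≈ 1.0000 ∉ [-0.5, 0.7) ⇒ out
candidate 2: (m,n)=(-1,-1) → π∥ = -1-1·λ ≈ -2.6180, π⊥ = -1-1·λ' ≈ -0.3820 ∈ [-0.5, 0.7) ⇒ IN Λ
candidate 3: (m,n)=(-1,0) → π∥ = -1+0·λ ≈ -1.0000, π⊥ = -1+0·λ' ≈ -1.0000 ∉ [-0.5, 0.7) ⇒ out
candidate 4: (m,n)=(-1,-3) → π∥ = -1-3·λ ≈ -5.8541, π⊥ = -1-3·λ' ≈ 0.8541 ∉ [-0.5, 0.7) ⇒ out
candidate 5: (m,n)=(3,5) → π∥ = 3+5·λ ≈ 11.0902, π⊥ = 3+5·λ' ≈ -0.0902 ∈ [-0.5, 0.7) ⇒ IN Λ
candidate 6: (m,n)=(4,4) → π∥ = 4+4·λ ≈ 10.4721, π⊥ = 4+4·λ' ≈ 1.5279 ∉ [-0.5, 0.7) ⇒ out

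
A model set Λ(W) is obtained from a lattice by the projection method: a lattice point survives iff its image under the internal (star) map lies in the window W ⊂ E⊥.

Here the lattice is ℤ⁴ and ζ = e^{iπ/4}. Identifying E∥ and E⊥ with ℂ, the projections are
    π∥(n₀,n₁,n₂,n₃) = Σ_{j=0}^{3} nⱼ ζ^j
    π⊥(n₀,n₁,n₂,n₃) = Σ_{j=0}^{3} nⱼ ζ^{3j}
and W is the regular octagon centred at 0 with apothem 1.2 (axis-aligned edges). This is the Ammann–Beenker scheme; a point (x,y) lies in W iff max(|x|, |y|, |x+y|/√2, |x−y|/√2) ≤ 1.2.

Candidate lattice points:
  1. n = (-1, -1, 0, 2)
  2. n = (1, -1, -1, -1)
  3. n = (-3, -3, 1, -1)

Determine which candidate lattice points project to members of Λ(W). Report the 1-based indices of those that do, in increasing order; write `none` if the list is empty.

π⊥(n) = n₀ + n₁ζ³ + n₂ζ⁶ + n₃ζ⁹ where ζ = e^{iπ/4}.
candidate 1: n = (-1, -1, 0, 2) → π⊥ ≈ (+1.1213, +0.7071); max(|x|,|y|,|x±y|/√2) = 1.2929 > 1.2 ⇒ ∉ W
candidate 2: n = (1, -1, -1, -1) → π⊥ ≈ (+1.0000, -0.4142); max(|x|,|y|,|x±y|/√2) = 1.0000 ≤ 1.2 ⇒ ∈ W
candidate 3: n = (-3, -3, 1, -1) → π⊥ ≈ (-1.5858, -3.8284); max(|x|,|y|,|x±y|/√2) = 3.8284 > 1.2 ⇒ ∉ W

2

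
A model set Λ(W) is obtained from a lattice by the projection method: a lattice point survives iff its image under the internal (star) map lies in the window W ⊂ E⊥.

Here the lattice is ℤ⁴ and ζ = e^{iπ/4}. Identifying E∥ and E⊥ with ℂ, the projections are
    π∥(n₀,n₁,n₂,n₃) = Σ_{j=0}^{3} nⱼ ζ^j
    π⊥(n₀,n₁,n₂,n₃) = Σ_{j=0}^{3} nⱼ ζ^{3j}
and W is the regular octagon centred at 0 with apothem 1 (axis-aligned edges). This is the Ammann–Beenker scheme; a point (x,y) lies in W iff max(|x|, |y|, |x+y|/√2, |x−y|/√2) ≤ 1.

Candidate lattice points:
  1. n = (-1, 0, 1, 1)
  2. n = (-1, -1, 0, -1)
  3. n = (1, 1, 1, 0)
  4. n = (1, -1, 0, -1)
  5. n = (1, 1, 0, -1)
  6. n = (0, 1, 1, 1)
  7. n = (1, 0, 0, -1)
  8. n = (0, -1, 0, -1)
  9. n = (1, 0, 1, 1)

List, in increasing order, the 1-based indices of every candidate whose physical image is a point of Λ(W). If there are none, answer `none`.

Internal map: ζ^{3j} for j=0..3 gives (1,0), (−√2/2,√2/2), (0,−1), (√2/2,√2/2).
#1 (-1, 0, 1, 1): internal (-0.29289, -0.29289); octagon support 0.41421 vs apothem 1 → ∈ W
#2 (-1, -1, 0, -1): internal (-1.00000, -1.41421); octagon support 1.70711 vs apothem 1 → ∉ W
#3 (1, 1, 1, 0): internal (0.29289, -0.29289); octagon support 0.41421 vs apothem 1 → ∈ W
#4 (1, -1, 0, -1): internal (1.00000, -1.41421); octagon support 1.70711 vs apothem 1 → ∉ W
#5 (1, 1, 0, -1): internal (-0.41421, 0.00000); octagon support 0.41421 vs apothem 1 → ∈ W
#6 (0, 1, 1, 1): internal (0.00000, 0.41421); octagon support 0.41421 vs apothem 1 → ∈ W
#7 (1, 0, 0, -1): internal (0.29289, -0.70711); octagon support 0.70711 vs apothem 1 → ∈ W
#8 (0, -1, 0, -1): internal (0.00000, -1.41421); octagon support 1.41421 vs apothem 1 → ∉ W
#9 (1, 0, 1, 1): internal (1.70711, -0.29289); octagon support 1.70711 vs apothem 1 → ∉ W

1, 3, 5, 6, 7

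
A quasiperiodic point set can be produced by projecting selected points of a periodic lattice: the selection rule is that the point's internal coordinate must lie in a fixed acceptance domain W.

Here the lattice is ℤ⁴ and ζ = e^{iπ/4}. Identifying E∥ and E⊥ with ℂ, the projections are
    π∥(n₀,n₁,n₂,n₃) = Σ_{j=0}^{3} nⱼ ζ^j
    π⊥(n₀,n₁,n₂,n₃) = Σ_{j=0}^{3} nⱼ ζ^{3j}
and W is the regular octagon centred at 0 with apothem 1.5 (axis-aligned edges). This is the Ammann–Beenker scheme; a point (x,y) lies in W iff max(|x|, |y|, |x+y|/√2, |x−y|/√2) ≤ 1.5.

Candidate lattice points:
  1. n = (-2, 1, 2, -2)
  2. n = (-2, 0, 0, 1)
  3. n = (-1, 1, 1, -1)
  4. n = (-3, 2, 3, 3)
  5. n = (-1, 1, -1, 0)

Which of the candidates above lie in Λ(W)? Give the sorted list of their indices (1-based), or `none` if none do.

Internal map: ζ^{3j} for j=0..3 gives (1,0), (−√2/2,√2/2), (0,−1), (√2/2,√2/2).
candidate 1: n = (-2, 1, 2, -2) → π⊥ ≈ (-4.121320, -2.707107); max(|x|,|y|,|x±y|/√2) = 4.828427 > 1.5 ⇒ ∉ W
candidate 2: n = (-2, 0, 0, 1) → π⊥ ≈ (-1.292893, +0.707107); max(|x|,|y|,|x±y|/√2) = 1.414214 ≤ 1.5 ⇒ ∈ W
candidate 3: n = (-1, 1, 1, -1) → π⊥ ≈ (-2.414214, -1.000000); max(|x|,|y|,|x±y|/√2) = 2.414214 > 1.5 ⇒ ∉ W
candidate 4: n = (-3, 2, 3, 3) → π⊥ ≈ (-2.292893, +0.535534); max(|x|,|y|,|x±y|/√2) = 2.292893 > 1.5 ⇒ ∉ W
candidate 5: n = (-1, 1, -1, 0) → π⊥ ≈ (-1.707107, +1.707107); max(|x|,|y|,|x±y|/√2) = 2.414214 > 1.5 ⇒ ∉ W

2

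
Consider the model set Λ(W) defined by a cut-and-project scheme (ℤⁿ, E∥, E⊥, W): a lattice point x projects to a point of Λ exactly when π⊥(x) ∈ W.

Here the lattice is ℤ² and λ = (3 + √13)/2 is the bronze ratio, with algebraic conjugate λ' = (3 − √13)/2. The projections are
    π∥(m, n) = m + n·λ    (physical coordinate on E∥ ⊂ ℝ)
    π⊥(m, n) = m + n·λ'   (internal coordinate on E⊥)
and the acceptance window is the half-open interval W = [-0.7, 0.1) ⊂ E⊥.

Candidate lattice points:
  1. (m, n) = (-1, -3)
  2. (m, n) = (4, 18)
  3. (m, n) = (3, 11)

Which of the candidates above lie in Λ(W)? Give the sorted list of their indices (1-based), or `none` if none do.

Compute λ' = (3−√13)/2 = -0.3028, so π⊥(m,n) = m -0.3028·n.
[1] lift (-1,-3): star map gives -0.0917; window check -0.7 ≤ -0.0917 < 0.1 is true → IN Λ
[2] lift (4,18): star map gives -1.4500; window check -0.7 ≤ -1.4500 < 0.1 is false → out
[3] lift (3,11): star map gives -0.3305; window check -0.7 ≤ -0.3305 < 0.1 is true → IN Λ

1, 3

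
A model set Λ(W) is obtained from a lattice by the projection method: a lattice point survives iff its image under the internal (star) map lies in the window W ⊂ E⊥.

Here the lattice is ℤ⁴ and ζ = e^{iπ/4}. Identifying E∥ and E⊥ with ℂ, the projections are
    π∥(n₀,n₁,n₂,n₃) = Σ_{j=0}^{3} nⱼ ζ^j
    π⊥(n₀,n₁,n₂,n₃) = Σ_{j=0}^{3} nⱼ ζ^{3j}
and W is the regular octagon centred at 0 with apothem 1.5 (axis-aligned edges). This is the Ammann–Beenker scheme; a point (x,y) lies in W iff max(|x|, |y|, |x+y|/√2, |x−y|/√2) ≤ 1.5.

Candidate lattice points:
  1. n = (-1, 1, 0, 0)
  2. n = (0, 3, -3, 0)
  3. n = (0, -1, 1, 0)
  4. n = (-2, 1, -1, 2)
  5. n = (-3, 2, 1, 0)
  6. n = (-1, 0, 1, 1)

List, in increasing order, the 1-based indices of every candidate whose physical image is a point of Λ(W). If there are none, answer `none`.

Internal map: ζ^{3j} for j=0..3 gives (1,0), (−√2/2,√2/2), (0,−1), (√2/2,√2/2).
candidate 1: n = (-1, 1, 0, 0) → π⊥ ≈ (-1.70711, +0.70711); max(|x|,|y|,|x±y|/√2) = 1.70711 > 1.5 ⇒ ∉ W
candidate 2: n = (0, 3, -3, 0) → π⊥ ≈ (-2.12132, +5.12132); max(|x|,|y|,|x±y|/√2) = 5.12132 > 1.5 ⇒ ∉ W
candidate 3: n = (0, -1, 1, 0) → π⊥ ≈ (+0.70711, -1.70711); max(|x|,|y|,|x±y|/√2) = 1.70711 > 1.5 ⇒ ∉ W
candidate 4: n = (-2, 1, -1, 2) → π⊥ ≈ (-1.29289, +3.12132); max(|x|,|y|,|x±y|/√2) = 3.12132 > 1.5 ⇒ ∉ W
candidate 5: n = (-3, 2, 1, 0) → π⊥ ≈ (-4.41421, +0.41421); max(|x|,|y|,|x±y|/√2) = 4.41421 > 1.5 ⇒ ∉ W
candidate 6: n = (-1, 0, 1, 1) → π⊥ ≈ (-0.29289, -0.29289); max(|x|,|y|,|x±y|/√2) = 0.41421 ≤ 1.5 ⇒ ∈ W

6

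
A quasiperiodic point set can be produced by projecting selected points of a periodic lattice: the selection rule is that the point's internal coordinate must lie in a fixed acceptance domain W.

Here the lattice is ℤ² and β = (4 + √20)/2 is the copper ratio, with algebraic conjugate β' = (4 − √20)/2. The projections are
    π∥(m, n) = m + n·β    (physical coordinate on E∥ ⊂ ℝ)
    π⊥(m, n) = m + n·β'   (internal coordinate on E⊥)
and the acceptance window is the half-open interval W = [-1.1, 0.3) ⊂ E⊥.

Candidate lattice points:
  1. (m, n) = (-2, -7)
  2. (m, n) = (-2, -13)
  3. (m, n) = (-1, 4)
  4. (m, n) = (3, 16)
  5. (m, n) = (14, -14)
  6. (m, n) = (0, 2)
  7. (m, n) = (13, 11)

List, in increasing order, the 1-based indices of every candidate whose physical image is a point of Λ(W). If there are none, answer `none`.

1, 4, 6

Numerically β ≈ 4.2361 and β' = −1/β ≈ -0.2361.
#1 (-2,-7): internal coord -2 + (-7)·β' = -0.3475; -0.3475 ∈ [-1.1, 0.3) → IN Λ
#2 (-2,-13): internal coord -2 + (-13)·β' = +1.0689; +1.0689 ∉ [-1.1, 0.3) → out
#3 (-1,4): internal coord -1 + (4)·β' = -1.9443; -1.9443 ∉ [-1.1, 0.3) → out
#4 (3,16): internal coord 3 + (16)·β' = -0.7771; -0.7771 ∈ [-1.1, 0.3) → IN Λ
#5 (14,-14): internal coord 14 + (-14)·β' = +17.3050; +17.3050 ∉ [-1.1, 0.3) → out
#6 (0,2): internal coord 0 + (2)·β' = -0.4721; -0.4721 ∈ [-1.1, 0.3) → IN Λ
#7 (13,11): internal coord 13 + (11)·β' = +10.4033; +10.4033 ∉ [-1.1, 0.3) → out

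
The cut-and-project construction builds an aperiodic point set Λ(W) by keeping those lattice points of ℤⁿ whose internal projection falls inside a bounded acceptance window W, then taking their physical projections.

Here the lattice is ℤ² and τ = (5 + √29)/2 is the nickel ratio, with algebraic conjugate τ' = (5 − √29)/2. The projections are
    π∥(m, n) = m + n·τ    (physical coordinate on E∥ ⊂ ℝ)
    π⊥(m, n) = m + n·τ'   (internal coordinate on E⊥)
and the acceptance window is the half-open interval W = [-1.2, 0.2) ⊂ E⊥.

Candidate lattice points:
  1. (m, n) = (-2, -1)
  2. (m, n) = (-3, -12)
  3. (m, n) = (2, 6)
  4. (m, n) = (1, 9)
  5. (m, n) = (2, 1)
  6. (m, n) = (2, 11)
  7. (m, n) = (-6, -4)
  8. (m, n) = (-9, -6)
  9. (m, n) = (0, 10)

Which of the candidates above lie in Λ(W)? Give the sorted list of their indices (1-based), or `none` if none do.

2, 4, 6

Numerically τ ≈ 5.192582 and τ' = −1/τ ≈ -0.192582.
candidate 1: (m,n)=(-2,-1) → π∥ = -2-1·τ ≈ -7.192582, π⊥ = -2-1·τ' ≈ -1.807418 ∉ [-1.2, 0.2) ⇒ out
candidate 2: (m,n)=(-3,-12) → π∥ = -3-12·τ ≈ -65.310989, π⊥ = -3-12·τ' ≈ -0.689011 ∈ [-1.2, 0.2) ⇒ IN Λ
candidate 3: (m,n)=(2,6) → π∥ = 2+6·τ ≈ 33.155494, π⊥ = 2+6·τ' ≈ 0.844506 ∉ [-1.2, 0.2) ⇒ out
candidate 4: (m,n)=(1,9) → π∥ = 1+9·τ ≈ 47.733242, π⊥ = 1+9·τ' ≈ -0.733242 ∈ [-1.2, 0.2) ⇒ IN Λ
candidate 5: (m,n)=(2,1) → π∥ = 2+1·τ ≈ 7.192582, π⊥ = 2+1·τ' ≈ 1.807418 ∉ [-1.2, 0.2) ⇒ out
candidate 6: (m,n)=(2,11) → π∥ = 2+11·τ ≈ 59.118406, π⊥ = 2+11·τ' ≈ -0.118406 ∈ [-1.2, 0.2) ⇒ IN Λ
candidate 7: (m,n)=(-6,-4) → π∥ = -6-4·τ ≈ -26.770330, π⊥ = -6-4·τ' ≈ -5.229670 ∉ [-1.2, 0.2) ⇒ out
candidate 8: (m,n)=(-9,-6) → π∥ = -9-6·τ ≈ -40.155494, π⊥ = -9-6·τ' ≈ -7.844506 ∉ [-1.2, 0.2) ⇒ out
candidate 9: (m,n)=(0,10) → π∥ = 0+10·τ ≈ 51.925824, π⊥ = 0+10·τ' ≈ -1.925824 ∉ [-1.2, 0.2) ⇒ out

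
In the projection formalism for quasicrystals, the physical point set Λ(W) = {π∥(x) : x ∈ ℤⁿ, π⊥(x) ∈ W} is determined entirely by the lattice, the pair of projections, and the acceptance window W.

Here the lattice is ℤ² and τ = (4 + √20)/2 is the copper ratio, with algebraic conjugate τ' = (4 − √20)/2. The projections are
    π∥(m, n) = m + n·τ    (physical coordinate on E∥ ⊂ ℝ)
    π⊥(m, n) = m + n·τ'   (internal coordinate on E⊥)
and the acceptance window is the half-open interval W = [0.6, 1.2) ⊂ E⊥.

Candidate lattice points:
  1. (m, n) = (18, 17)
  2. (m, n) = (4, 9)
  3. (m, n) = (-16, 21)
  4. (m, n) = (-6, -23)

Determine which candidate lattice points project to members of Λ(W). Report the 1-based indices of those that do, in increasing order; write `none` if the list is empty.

Numerically τ ≈ 4.23607 and τ' = −1/τ ≈ -0.23607.
candidate 1: (m,n)=(18,17) → π∥ = 18+17·τ ≈ 90.01316, π⊥ = 18+17·τ' ≈ 13.98684 ∉ [0.6, 1.2) ⇒ out
candidate 2: (m,n)=(4,9) → π∥ = 4+9·τ ≈ 42.12461, π⊥ = 4+9·τ' ≈ 1.87539 ∉ [0.6, 1.2) ⇒ out
candidate 3: (m,n)=(-16,21) → π∥ = -16+21·τ ≈ 72.95743, π⊥ = -16+21·τ' ≈ -20.95743 ∉ [0.6, 1.2) ⇒ out
candidate 4: (m,n)=(-6,-23) → π∥ = -6-23·τ ≈ -103.42956, π⊥ = -6-23·τ' ≈ -0.57044 ∉ [0.6, 1.2) ⇒ out

none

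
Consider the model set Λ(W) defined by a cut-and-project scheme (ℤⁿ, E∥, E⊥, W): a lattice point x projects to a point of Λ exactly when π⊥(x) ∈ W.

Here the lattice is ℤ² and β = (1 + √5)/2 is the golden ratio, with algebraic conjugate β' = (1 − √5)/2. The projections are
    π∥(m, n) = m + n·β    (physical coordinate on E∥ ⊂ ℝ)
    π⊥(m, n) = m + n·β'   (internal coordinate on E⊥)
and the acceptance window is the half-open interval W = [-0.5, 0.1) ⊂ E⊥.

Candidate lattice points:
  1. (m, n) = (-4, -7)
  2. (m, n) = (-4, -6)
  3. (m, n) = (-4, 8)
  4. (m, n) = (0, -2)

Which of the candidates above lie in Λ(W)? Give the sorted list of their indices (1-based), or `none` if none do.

2

β' = (1−√5)/2 ≈ -0.6180.
candidate 1: (m,n)=(-4,-7) → π∥ = -4-7·β ≈ -15.3262, π⊥ = -4-7·β' ≈ 0.3262 ∉ [-0.5, 0.1) ⇒ out
candidate 2: (m,n)=(-4,-6) → π∥ = -4-6·β ≈ -13.7082, π⊥ = -4-6·β' ≈ -0.2918 ∈ [-0.5, 0.1) ⇒ IN Λ
candidate 3: (m,n)=(-4,8) → π∥ = -4+8·β ≈ 8.9443, π⊥ = -4+8·β' ≈ -8.9443 ∉ [-0.5, 0.1) ⇒ out
candidate 4: (m,n)=(0,-2) → π∥ = 0-2·β ≈ -3.2361, π⊥ = 0-2·β' ≈ 1.2361 ∉ [-0.5, 0.1) ⇒ out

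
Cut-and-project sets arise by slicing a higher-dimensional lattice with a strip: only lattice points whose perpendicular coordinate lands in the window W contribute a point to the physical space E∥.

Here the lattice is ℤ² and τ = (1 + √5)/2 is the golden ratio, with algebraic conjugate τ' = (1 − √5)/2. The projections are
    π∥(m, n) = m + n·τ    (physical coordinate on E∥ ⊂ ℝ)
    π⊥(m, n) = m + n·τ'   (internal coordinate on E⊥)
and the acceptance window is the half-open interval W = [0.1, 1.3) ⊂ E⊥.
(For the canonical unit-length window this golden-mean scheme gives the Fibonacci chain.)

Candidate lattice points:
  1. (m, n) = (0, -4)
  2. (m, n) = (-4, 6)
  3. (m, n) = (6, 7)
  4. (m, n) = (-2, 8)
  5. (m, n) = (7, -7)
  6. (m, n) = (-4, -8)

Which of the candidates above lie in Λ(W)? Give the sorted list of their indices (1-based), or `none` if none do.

Numerically τ ≈ 1.618034 and τ' = −1/τ ≈ -0.618034.
[1] lift (0,-4): star map gives 2.472136; window check 0.1 ≤ 2.472136 < 1.3 is false → out
[2] lift (-4,6): star map gives -7.708204; window check 0.1 ≤ -7.708204 < 1.3 is false → out
[3] lift (6,7): star map gives 1.673762; window check 0.1 ≤ 1.673762 < 1.3 is false → out
[4] lift (-2,8): star map gives -6.944272; window check 0.1 ≤ -6.944272 < 1.3 is false → out
[5] lift (7,-7): star map gives 11.326238; window check 0.1 ≤ 11.326238 < 1.3 is false → out
[6] lift (-4,-8): star map gives 0.944272; window check 0.1 ≤ 0.944272 < 1.3 is true → IN Λ

6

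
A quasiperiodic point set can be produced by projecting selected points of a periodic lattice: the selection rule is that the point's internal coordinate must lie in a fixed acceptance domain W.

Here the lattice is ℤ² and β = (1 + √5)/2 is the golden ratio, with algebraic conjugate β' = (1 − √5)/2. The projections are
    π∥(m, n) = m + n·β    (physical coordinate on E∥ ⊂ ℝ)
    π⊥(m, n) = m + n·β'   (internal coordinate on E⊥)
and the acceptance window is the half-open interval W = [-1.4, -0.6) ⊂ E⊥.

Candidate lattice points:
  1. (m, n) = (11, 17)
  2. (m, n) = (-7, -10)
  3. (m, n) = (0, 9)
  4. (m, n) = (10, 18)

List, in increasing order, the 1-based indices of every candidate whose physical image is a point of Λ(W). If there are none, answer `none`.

2, 4

Numerically β ≈ 1.6180 and β' = −1/β ≈ -0.6180.
candidate 1: (m,n)=(11,17) → π∥ = 11+17·β ≈ 38.5066, π⊥ = 11+17·β' ≈ 0.4934 ∉ [-1.4, -0.6) ⇒ out
candidate 2: (m,n)=(-7,-10) → π∥ = -7-10·β ≈ -23.1803, π⊥ = -7-10·β' ≈ -0.8197 ∈ [-1.4, -0.6) ⇒ IN Λ
candidate 3: (m,n)=(0,9) → π∥ = 0+9·β ≈ 14.5623, π⊥ = 0+9·β' ≈ -5.5623 ∉ [-1.4, -0.6) ⇒ out
candidate 4: (m,n)=(10,18) → π∥ = 10+18·β ≈ 39.1246, π⊥ = 10+18·β' ≈ -1.1246 ∈ [-1.4, -0.6) ⇒ IN Λ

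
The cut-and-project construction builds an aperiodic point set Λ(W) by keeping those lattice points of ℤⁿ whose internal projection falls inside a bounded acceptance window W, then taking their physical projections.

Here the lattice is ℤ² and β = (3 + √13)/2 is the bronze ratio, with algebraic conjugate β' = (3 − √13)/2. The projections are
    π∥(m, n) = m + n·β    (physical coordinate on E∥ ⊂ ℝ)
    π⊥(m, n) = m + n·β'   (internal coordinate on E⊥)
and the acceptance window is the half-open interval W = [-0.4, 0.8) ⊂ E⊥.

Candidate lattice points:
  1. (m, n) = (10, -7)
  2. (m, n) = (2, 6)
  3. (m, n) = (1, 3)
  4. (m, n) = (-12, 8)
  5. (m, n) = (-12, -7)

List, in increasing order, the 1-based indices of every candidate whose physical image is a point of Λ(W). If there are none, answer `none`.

2, 3

β' = (3−√13)/2 ≈ -0.3028.
[1] lift (10,-7): star map gives 12.1194; window check -0.4 ≤ 12.1194 < 0.8 is false → out
[2] lift (2,6): star map gives 0.1833; window check -0.4 ≤ 0.1833 < 0.8 is true → IN Λ
[3] lift (1,3): star map gives 0.0917; window check -0.4 ≤ 0.0917 < 0.8 is true → IN Λ
[4] lift (-12,8): star map gives -14.4222; window check -0.4 ≤ -14.4222 < 0.8 is false → out
[5] lift (-12,-7): star map gives -9.8806; window check -0.4 ≤ -9.8806 < 0.8 is false → out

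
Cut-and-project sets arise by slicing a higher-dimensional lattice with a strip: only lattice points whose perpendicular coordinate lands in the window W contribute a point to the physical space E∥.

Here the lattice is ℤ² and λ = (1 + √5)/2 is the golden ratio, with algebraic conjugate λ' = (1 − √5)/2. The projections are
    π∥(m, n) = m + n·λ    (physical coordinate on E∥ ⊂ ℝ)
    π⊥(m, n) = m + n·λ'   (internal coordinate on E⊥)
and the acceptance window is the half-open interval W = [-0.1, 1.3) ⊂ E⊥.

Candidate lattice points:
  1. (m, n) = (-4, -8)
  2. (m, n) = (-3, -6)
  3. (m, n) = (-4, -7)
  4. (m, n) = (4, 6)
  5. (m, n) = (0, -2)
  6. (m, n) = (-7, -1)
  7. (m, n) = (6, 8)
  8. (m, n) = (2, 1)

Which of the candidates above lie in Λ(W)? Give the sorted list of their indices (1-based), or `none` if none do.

1, 2, 3, 4, 5, 7

Numerically λ ≈ 1.61803 and λ' = −1/λ ≈ -0.61803.
[1] lift (-4,-8): star map gives 0.94427; window check -0.1 ≤ 0.94427 < 1.3 is true → IN Λ
[2] lift (-3,-6): star map gives 0.70820; window check -0.1 ≤ 0.70820 < 1.3 is true → IN Λ
[3] lift (-4,-7): star map gives 0.32624; window check -0.1 ≤ 0.32624 < 1.3 is true → IN Λ
[4] lift (4,6): star map gives 0.29180; window check -0.1 ≤ 0.29180 < 1.3 is true → IN Λ
[5] lift (0,-2): star map gives 1.23607; window check -0.1 ≤ 1.23607 < 1.3 is true → IN Λ
[6] lift (-7,-1): star map gives -6.38197; window check -0.1 ≤ -6.38197 < 1.3 is false → out
[7] lift (6,8): star map gives 1.05573; window check -0.1 ≤ 1.05573 < 1.3 is true → IN Λ
[8] lift (2,1): star map gives 1.38197; window check -0.1 ≤ 1.38197 < 1.3 is false → out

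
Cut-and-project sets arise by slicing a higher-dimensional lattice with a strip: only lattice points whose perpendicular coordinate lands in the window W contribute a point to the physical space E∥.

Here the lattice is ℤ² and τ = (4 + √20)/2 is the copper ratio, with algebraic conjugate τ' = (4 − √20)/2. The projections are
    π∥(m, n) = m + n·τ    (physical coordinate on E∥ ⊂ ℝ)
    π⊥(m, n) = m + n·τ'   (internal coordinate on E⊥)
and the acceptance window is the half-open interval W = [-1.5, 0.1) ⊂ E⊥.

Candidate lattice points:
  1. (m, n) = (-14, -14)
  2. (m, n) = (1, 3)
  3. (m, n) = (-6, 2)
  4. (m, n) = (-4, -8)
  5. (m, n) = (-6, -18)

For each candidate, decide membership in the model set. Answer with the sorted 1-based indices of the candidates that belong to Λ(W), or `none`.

none

τ' = (4−√20)/2 ≈ -0.23607.
#1 (-14,-14): internal coord -14 + (-14)·τ' = -10.69505; -10.69505 ∉ [-1.5, 0.1) → out
#2 (1,3): internal coord 1 + (3)·τ' = +0.29180; +0.29180 ∉ [-1.5, 0.1) → out
#3 (-6,2): internal coord -6 + (2)·τ' = -6.47214; -6.47214 ∉ [-1.5, 0.1) → out
#4 (-4,-8): internal coord -4 + (-8)·τ' = -2.11146; -2.11146 ∉ [-1.5, 0.1) → out
#5 (-6,-18): internal coord -6 + (-18)·τ' = -1.75078; -1.75078 ∉ [-1.5, 0.1) → out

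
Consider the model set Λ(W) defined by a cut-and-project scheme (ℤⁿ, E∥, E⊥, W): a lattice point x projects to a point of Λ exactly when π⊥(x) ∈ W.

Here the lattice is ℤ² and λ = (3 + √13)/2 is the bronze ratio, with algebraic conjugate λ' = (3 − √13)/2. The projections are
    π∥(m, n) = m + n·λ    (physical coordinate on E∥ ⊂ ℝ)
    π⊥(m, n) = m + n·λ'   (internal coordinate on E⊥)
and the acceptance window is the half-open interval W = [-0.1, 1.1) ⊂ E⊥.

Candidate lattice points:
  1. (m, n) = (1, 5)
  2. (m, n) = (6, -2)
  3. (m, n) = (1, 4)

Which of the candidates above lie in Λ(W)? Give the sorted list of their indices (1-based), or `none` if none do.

λ' = (3−√13)/2 ≈ -0.3028.
candidate 1: (m,n)=(1,5) → π∥ = 1+5·λ ≈ 17.5139, π⊥ = 1+5·λ' ≈ -0.5139 ∉ [-0.1, 1.1) ⇒ out
candidate 2: (m,n)=(6,-2) → π∥ = 6-2·λ ≈ -0.6056, π⊥ = 6-2·λ' ≈ 6.6056 ∉ [-0.1, 1.1) ⇒ out
candidate 3: (m,n)=(1,4) → π∥ = 1+4·λ ≈ 14.2111, π⊥ = 1+4·λ' ≈ -0.2111 ∉ [-0.1, 1.1) ⇒ out

none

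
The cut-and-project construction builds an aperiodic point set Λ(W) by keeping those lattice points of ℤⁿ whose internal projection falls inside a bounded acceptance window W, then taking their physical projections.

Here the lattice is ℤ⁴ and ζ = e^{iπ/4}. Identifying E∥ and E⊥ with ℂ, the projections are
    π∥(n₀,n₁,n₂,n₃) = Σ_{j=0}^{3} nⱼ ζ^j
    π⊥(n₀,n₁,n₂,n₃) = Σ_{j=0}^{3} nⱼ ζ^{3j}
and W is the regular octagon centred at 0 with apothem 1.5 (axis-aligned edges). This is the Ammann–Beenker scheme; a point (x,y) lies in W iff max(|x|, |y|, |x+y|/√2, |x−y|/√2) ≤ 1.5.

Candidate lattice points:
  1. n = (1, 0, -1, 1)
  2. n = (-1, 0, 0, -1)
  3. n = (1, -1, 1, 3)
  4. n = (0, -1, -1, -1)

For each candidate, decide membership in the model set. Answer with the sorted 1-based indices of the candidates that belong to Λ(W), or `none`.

4

π⊥(n) = n₀ + n₁ζ³ + n₂ζ⁶ + n₃ζ⁹ where ζ = e^{iπ/4}.
#1 (1, 0, -1, 1): internal (1.7071, 1.7071); octagon support 2.4142 vs apothem 1.5 → ∉ W
#2 (-1, 0, 0, -1): internal (-1.7071, -0.7071); octagon support 1.7071 vs apothem 1.5 → ∉ W
#3 (1, -1, 1, 3): internal (3.8284, 0.4142); octagon support 3.8284 vs apothem 1.5 → ∉ W
#4 (0, -1, -1, -1): internal (0.0000, -0.4142); octagon support 0.4142 vs apothem 1.5 → ∈ W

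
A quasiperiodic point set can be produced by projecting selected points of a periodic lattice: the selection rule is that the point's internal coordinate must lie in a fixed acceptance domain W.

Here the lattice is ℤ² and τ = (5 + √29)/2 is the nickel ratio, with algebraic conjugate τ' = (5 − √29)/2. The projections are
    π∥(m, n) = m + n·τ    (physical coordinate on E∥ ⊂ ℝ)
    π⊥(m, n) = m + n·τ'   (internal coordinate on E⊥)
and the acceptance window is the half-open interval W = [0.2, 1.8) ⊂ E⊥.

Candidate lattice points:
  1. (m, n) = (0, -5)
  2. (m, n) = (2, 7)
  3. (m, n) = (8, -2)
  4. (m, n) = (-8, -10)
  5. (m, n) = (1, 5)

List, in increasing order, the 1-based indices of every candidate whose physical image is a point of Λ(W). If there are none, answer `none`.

1, 2

Numerically τ ≈ 5.1926 and τ' = −1/τ ≈ -0.1926.
#1 (0,-5): internal coord 0 + (-5)·τ' = +0.9629; +0.9629 ∈ [0.2, 1.8) → IN Λ
#2 (2,7): internal coord 2 + (7)·τ' = +0.6519; +0.6519 ∈ [0.2, 1.8) → IN Λ
#3 (8,-2): internal coord 8 + (-2)·τ' = +8.3852; +8.3852 ∉ [0.2, 1.8) → out
#4 (-8,-10): internal coord -8 + (-10)·τ' = -6.0742; -6.0742 ∉ [0.2, 1.8) → out
#5 (1,5): internal coord 1 + (5)·τ' = +0.0371; +0.0371 ∉ [0.2, 1.8) → out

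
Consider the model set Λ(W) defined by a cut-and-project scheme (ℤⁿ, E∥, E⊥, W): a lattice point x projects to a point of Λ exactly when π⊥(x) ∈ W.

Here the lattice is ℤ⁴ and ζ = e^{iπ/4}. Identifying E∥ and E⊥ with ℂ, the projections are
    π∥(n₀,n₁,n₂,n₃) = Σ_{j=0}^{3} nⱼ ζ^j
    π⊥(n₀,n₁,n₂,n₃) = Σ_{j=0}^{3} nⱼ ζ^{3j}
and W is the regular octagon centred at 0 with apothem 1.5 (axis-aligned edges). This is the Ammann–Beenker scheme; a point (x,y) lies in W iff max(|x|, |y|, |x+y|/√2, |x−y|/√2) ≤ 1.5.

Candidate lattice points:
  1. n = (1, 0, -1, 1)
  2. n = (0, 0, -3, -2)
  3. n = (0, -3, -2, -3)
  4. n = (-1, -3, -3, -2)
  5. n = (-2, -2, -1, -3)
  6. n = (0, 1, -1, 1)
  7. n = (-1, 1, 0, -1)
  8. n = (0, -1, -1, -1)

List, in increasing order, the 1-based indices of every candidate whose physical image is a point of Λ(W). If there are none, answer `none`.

4, 8

π⊥(n) = n₀ + n₁ζ³ + n₂ζ⁶ + n₃ζ⁹ where ζ = e^{iπ/4}.
#1 (1, 0, -1, 1): internal (1.707107, 1.707107); octagon support 2.414214 vs apothem 1.5 → ∉ W
#2 (0, 0, -3, -2): internal (-1.414214, 1.585786); octagon support 2.121320 vs apothem 1.5 → ∉ W
#3 (0, -3, -2, -3): internal (0.000000, -2.242641); octagon support 2.242641 vs apothem 1.5 → ∉ W
#4 (-1, -3, -3, -2): internal (-0.292893, -0.535534); octagon support 0.585786 vs apothem 1.5 → ∈ W
#5 (-2, -2, -1, -3): internal (-2.707107, -2.535534); octagon support 3.707107 vs apothem 1.5 → ∉ W
#6 (0, 1, -1, 1): internal (0.000000, 2.414214); octagon support 2.414214 vs apothem 1.5 → ∉ W
#7 (-1, 1, 0, -1): internal (-2.414214, 0.000000); octagon support 2.414214 vs apothem 1.5 → ∉ W
#8 (0, -1, -1, -1): internal (0.000000, -0.414214); octagon support 0.414214 vs apothem 1.5 → ∈ W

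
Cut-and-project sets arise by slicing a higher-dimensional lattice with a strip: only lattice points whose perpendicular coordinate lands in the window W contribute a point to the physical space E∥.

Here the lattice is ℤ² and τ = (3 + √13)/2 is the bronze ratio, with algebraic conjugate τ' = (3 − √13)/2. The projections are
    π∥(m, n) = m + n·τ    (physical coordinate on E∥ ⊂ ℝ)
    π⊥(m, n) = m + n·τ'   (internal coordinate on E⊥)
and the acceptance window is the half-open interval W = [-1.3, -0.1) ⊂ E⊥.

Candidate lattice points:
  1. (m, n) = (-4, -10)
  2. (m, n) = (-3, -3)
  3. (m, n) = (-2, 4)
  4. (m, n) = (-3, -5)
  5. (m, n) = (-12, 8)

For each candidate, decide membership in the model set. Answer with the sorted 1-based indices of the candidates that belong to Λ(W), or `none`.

1

Compute τ' = (3−√13)/2 = -0.3028, so π⊥(m,n) = m -0.3028·n.
#1 (-4,-10): internal coord -4 + (-10)·τ' = -0.9722; -0.9722 ∈ [-1.3, -0.1) → IN Λ
#2 (-3,-3): internal coord -3 + (-3)·τ' = -2.0917; -2.0917 ∉ [-1.3, -0.1) → out
#3 (-2,4): internal coord -2 + (4)·τ' = -3.2111; -3.2111 ∉ [-1.3, -0.1) → out
#4 (-3,-5): internal coord -3 + (-5)·τ' = -1.4861; -1.4861 ∉ [-1.3, -0.1) → out
#5 (-12,8): internal coord -12 + (8)·τ' = -14.4222; -14.4222 ∉ [-1.3, -0.1) → out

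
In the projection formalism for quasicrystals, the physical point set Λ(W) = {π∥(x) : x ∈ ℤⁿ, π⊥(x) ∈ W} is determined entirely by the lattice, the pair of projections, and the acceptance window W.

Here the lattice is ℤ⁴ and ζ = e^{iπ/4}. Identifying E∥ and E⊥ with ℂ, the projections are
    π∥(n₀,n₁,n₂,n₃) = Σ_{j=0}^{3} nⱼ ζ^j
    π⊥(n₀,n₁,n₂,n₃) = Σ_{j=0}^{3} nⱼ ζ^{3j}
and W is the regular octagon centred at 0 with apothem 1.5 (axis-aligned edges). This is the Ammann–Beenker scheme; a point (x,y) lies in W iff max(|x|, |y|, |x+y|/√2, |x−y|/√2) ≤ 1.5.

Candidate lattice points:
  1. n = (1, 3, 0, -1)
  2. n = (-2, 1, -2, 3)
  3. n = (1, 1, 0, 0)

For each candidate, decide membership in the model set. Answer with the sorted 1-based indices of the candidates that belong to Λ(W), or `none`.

3

With ζ = e^{iπ/4} the internal vectors are ζ^0,ζ^3,ζ^6,ζ^9.
candidate 1: n = (1, 3, 0, -1) → π⊥ ≈ (-1.828427, +1.414214); max(|x|,|y|,|x±y|/√2) = 2.292893 > 1.5 ⇒ ∉ W
candidate 2: n = (-2, 1, -2, 3) → π⊥ ≈ (-0.585786, +4.828427); max(|x|,|y|,|x±y|/√2) = 4.828427 > 1.5 ⇒ ∉ W
candidate 3: n = (1, 1, 0, 0) → π⊥ ≈ (+0.292893, +0.707107); max(|x|,|y|,|x±y|/√2) = 0.707107 ≤ 1.5 ⇒ ∈ W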